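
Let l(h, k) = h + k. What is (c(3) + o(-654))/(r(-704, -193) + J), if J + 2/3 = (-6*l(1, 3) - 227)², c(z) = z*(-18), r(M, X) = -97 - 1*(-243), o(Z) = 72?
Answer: 54/189439 ≈ 0.00028505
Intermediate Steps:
r(M, X) = 146 (r(M, X) = -97 + 243 = 146)
c(z) = -18*z
J = 189001/3 (J = -⅔ + (-6*(1 + 3) - 227)² = -⅔ + (-6*4 - 227)² = -⅔ + (-24 - 227)² = -⅔ + (-251)² = -⅔ + 63001 = 189001/3 ≈ 63000.)
(c(3) + o(-654))/(r(-704, -193) + J) = (-18*3 + 72)/(146 + 189001/3) = (-54 + 72)/(189439/3) = 18*(3/189439) = 54/189439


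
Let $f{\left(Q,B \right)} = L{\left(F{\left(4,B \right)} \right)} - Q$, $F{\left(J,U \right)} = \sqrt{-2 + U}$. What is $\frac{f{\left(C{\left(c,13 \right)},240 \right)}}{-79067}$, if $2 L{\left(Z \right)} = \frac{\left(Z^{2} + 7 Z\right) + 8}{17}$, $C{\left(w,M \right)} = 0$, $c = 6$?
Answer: $- \frac{123}{1344139} - \frac{7 \sqrt{238}}{2688278} \approx -0.00013168$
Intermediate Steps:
$L{\left(Z \right)} = \frac{4}{17} + \frac{Z^{2}}{34} + \frac{7 Z}{34}$ ($L{\left(Z \right)} = \frac{\left(\left(Z^{2} + 7 Z\right) + 8\right) \frac{1}{17}}{2} = \frac{\left(8 + Z^{2} + 7 Z\right) \frac{1}{17}}{2} = \frac{\frac{8}{17} + \frac{Z^{2}}{17} + \frac{7 Z}{17}}{2} = \frac{4}{17} + \frac{Z^{2}}{34} + \frac{7 Z}{34}$)
$f{\left(Q,B \right)} = \frac{3}{17} - Q + \frac{B}{34} + \frac{7 \sqrt{-2 + B}}{34}$ ($f{\left(Q,B \right)} = \left(\frac{4}{17} + \frac{\left(\sqrt{-2 + B}\right)^{2}}{34} + \frac{7 \sqrt{-2 + B}}{34}\right) - Q = \left(\frac{4}{17} + \frac{-2 + B}{34} + \frac{7 \sqrt{-2 + B}}{34}\right) - Q = \left(\frac{4}{17} + \left(- \frac{1}{17} + \frac{B}{34}\right) + \frac{7 \sqrt{-2 + B}}{34}\right) - Q = \left(\frac{3}{17} + \frac{B}{34} + \frac{7 \sqrt{-2 + B}}{34}\right) - Q = \frac{3}{17} - Q + \frac{B}{34} + \frac{7 \sqrt{-2 + B}}{34}$)
$\frac{f{\left(C{\left(c,13 \right)},240 \right)}}{-79067} = \frac{\frac{3}{17} - 0 + \frac{1}{34} \cdot 240 + \frac{7 \sqrt{-2 + 240}}{34}}{-79067} = \left(\frac{3}{17} + 0 + \frac{120}{17} + \frac{7 \sqrt{238}}{34}\right) \left(- \frac{1}{79067}\right) = \left(\frac{123}{17} + \frac{7 \sqrt{238}}{34}\right) \left(- \frac{1}{79067}\right) = - \frac{123}{1344139} - \frac{7 \sqrt{238}}{2688278}$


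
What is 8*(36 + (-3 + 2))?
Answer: 280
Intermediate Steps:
8*(36 + (-3 + 2)) = 8*(36 - 1) = 8*35 = 280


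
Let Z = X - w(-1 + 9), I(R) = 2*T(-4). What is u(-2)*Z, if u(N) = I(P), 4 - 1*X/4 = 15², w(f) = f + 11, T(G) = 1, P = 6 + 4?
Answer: -1806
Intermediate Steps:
P = 10
w(f) = 11 + f
I(R) = 2 (I(R) = 2*1 = 2)
X = -884 (X = 16 - 4*15² = 16 - 4*225 = 16 - 900 = -884)
u(N) = 2
Z = -903 (Z = -884 - (11 + (-1 + 9)) = -884 - (11 + 8) = -884 - 1*19 = -884 - 19 = -903)
u(-2)*Z = 2*(-903) = -1806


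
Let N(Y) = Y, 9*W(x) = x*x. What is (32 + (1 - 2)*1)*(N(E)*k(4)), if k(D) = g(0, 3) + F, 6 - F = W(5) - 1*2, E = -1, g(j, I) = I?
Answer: -2294/9 ≈ -254.89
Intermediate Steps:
W(x) = x²/9 (W(x) = (x*x)/9 = x²/9)
F = 47/9 (F = 6 - ((⅑)*5² - 1*2) = 6 - ((⅑)*25 - 2) = 6 - (25/9 - 2) = 6 - 1*7/9 = 6 - 7/9 = 47/9 ≈ 5.2222)
k(D) = 74/9 (k(D) = 3 + 47/9 = 74/9)
(32 + (1 - 2)*1)*(N(E)*k(4)) = (32 + (1 - 2)*1)*(-1*74/9) = (32 - 1*1)*(-74/9) = (32 - 1)*(-74/9) = 31*(-74/9) = -2294/9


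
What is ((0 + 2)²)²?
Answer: 16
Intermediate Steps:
((0 + 2)²)² = (2²)² = 4² = 16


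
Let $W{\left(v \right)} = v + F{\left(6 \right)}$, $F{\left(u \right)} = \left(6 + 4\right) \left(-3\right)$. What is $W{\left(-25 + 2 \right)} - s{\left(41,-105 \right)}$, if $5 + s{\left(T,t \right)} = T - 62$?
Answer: $-27$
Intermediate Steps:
$F{\left(u \right)} = -30$ ($F{\left(u \right)} = 10 \left(-3\right) = -30$)
$s{\left(T,t \right)} = -67 + T$ ($s{\left(T,t \right)} = -5 + \left(T - 62\right) = -5 + \left(-62 + T\right) = -67 + T$)
$W{\left(v \right)} = -30 + v$ ($W{\left(v \right)} = v - 30 = -30 + v$)
$W{\left(-25 + 2 \right)} - s{\left(41,-105 \right)} = \left(-30 + \left(-25 + 2\right)\right) - \left(-67 + 41\right) = \left(-30 - 23\right) - -26 = -53 + 26 = -27$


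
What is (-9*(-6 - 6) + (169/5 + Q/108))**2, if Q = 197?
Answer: 6015088249/291600 ≈ 20628.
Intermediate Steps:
(-9*(-6 - 6) + (169/5 + Q/108))**2 = (-9*(-6 - 6) + (169/5 + 197/108))**2 = (-9*(-12) + (169*(1/5) + 197*(1/108)))**2 = (108 + (169/5 + 197/108))**2 = (108 + 19237/540)**2 = (77557/540)**2 = 6015088249/291600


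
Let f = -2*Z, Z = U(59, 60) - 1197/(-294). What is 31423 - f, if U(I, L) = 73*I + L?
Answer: 281156/7 ≈ 40165.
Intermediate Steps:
U(I, L) = L + 73*I
Z = 61195/14 (Z = (60 + 73*59) - 1197/(-294) = (60 + 4307) - 1197*(-1)/294 = 4367 - 1*(-57/14) = 4367 + 57/14 = 61195/14 ≈ 4371.1)
f = -61195/7 (f = -2*61195/14 = -61195/7 ≈ -8742.1)
31423 - f = 31423 - 1*(-61195/7) = 31423 + 61195/7 = 281156/7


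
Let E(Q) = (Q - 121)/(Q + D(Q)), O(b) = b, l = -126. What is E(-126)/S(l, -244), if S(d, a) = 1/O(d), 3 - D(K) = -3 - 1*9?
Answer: -10374/37 ≈ -280.38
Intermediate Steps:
D(K) = 15 (D(K) = 3 - (-3 - 1*9) = 3 - (-3 - 9) = 3 - 1*(-12) = 3 + 12 = 15)
E(Q) = (-121 + Q)/(15 + Q) (E(Q) = (Q - 121)/(Q + 15) = (-121 + Q)/(15 + Q))
S(d, a) = 1/d
E(-126)/S(l, -244) = ((-121 - 126)/(15 - 126))/(1/(-126)) = (-247/(-111))/(-1/126) = -1/111*(-247)*(-126) = (247/111)*(-126) = -10374/37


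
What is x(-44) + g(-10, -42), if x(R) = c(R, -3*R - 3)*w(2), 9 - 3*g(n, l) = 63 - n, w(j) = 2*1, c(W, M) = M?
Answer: 710/3 ≈ 236.67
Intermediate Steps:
w(j) = 2
g(n, l) = -18 + n/3 (g(n, l) = 3 - (63 - n)/3 = 3 + (-21 + n/3) = -18 + n/3)
x(R) = -6 - 6*R (x(R) = (-3*R - 3)*2 = (-3 - 3*R)*2 = -6 - 6*R)
x(-44) + g(-10, -42) = (-6 - 6*(-44)) + (-18 + (1/3)*(-10)) = (-6 + 264) + (-18 - 10/3) = 258 - 64/3 = 710/3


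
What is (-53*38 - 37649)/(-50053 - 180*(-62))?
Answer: 39663/38893 ≈ 1.0198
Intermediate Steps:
(-53*38 - 37649)/(-50053 - 180*(-62)) = (-2014 - 37649)/(-50053 + 11160) = -39663/(-38893) = -39663*(-1/38893) = 39663/38893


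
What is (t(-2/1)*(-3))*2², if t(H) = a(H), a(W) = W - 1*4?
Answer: 72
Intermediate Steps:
a(W) = -4 + W (a(W) = W - 4 = -4 + W)
t(H) = -4 + H
(t(-2/1)*(-3))*2² = ((-4 - 2/1)*(-3))*2² = ((-4 - 2*1)*(-3))*4 = ((-4 - 2)*(-3))*4 = -6*(-3)*4 = 18*4 = 72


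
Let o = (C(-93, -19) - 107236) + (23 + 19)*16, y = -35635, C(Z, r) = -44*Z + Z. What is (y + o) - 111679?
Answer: -249879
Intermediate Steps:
C(Z, r) = -43*Z
o = -102565 (o = (-43*(-93) - 107236) + (23 + 19)*16 = (3999 - 107236) + 42*16 = -103237 + 672 = -102565)
(y + o) - 111679 = (-35635 - 102565) - 111679 = -138200 - 111679 = -249879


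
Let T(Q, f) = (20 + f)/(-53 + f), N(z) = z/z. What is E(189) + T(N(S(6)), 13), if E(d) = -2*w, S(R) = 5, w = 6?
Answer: -513/40 ≈ -12.825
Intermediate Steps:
E(d) = -12 (E(d) = -2*6 = -12)
N(z) = 1
T(Q, f) = (20 + f)/(-53 + f)
E(189) + T(N(S(6)), 13) = -12 + (20 + 13)/(-53 + 13) = -12 + 33/(-40) = -12 - 1/40*33 = -12 - 33/40 = -513/40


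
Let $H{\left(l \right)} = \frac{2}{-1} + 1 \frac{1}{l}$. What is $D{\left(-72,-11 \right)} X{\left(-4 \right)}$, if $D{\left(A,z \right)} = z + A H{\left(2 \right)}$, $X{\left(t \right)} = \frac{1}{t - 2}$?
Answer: $- \frac{97}{6} \approx -16.167$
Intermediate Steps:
$X{\left(t \right)} = \frac{1}{-2 + t}$
$H{\left(l \right)} = -2 + \frac{1}{l}$ ($H{\left(l \right)} = 2 \left(-1\right) + \frac{1}{l} = -2 + \frac{1}{l}$)
$D{\left(A,z \right)} = z - \frac{3 A}{2}$ ($D{\left(A,z \right)} = z + A \left(-2 + \frac{1}{2}\right) = z + A \left(- \frac{3}{2}\right) = z - \frac{3 A}{2}$)
$D{\left(-72,-11 \right)} X{\left(-4 \right)} = \frac{-11 - -108}{-2 - 4} = \frac{-11 + 108}{-6} = 97 \left(- \frac{1}{6}\right) = - \frac{97}{6}$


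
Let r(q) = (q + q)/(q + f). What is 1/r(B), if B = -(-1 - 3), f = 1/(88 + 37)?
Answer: 501/1000 ≈ 0.50100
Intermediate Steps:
f = 1/125 ≈ 0.0080000
B = 4 (B = -1*(-4) = 4)
r(q) = 2*q/(1/125 + q) (r(q) = (q + q)/(q + 1/125) = (2*q)/(1/125 + q) = 2*q/(1/125 + q))
1/r(B) = 1/(250*4/(1 + 125*4)) = 1/(250*4/(1 + 500)) = 1/(250*4/501) = 1/(250*4*(1/501)) = 1/(1000/501) = 501/1000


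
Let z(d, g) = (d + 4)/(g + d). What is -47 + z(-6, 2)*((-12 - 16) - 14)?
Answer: -68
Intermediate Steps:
z(d, g) = (4 + d)/(d + g)
-47 + z(-6, 2)*((-12 - 16) - 14) = -47 + ((4 - 6)/(-6 + 2))*((-12 - 16) - 14) = -47 + (-2/(-4))*(-28 - 14) = -47 - ¼*(-2)*(-42) = -47 + (½)*(-42) = -47 - 21 = -68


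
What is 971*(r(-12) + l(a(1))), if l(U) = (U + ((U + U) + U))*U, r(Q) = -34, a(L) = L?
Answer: -29130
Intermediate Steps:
l(U) = 4*U² (l(U) = (U + (2*U + U))*U = (U + 3*U)*U = (4*U)*U = 4*U²)
971*(r(-12) + l(a(1))) = 971*(-34 + 4*1²) = 971*(-34 + 4*1) = 971*(-34 + 4) = 971*(-30) = -29130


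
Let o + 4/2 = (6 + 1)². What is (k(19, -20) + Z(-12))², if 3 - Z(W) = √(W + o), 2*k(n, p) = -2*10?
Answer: (7 + √35)² ≈ 166.83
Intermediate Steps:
o = 47 (o = -2 + (6 + 1)² = -2 + 7² = -2 + 49 = 47)
k(n, p) = -10 (k(n, p) = (-2*10)/2 = (½)*(-20) = -10)
Z(W) = 3 - √(47 + W) (Z(W) = 3 - √(W + 47) = 3 - √(47 + W))
(k(19, -20) + Z(-12))² = (-10 + (3 - √(47 - 12)))² = (-10 + (3 - √35))² = (-7 - √35)²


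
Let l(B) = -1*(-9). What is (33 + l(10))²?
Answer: 1764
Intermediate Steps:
l(B) = 9
(33 + l(10))² = (33 + 9)² = 42² = 1764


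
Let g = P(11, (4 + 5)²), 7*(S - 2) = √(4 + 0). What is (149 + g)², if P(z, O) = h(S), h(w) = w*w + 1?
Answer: 57851236/2401 ≈ 24095.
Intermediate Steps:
S = 16/7 (S = 2 + √(4 + 0)/7 = 2 + √4/7 = 2 + (⅐)*2 = 2 + 2/7 = 16/7 ≈ 2.2857)
h(w) = 1 + w² (h(w) = w² + 1 = 1 + w²)
P(z, O) = 305/49 (P(z, O) = 1 + (16/7)² = 1 + 256/49 = 305/49)
g = 305/49 ≈ 6.2245
(149 + g)² = (149 + 305/49)² = (7606/49)² = 57851236/2401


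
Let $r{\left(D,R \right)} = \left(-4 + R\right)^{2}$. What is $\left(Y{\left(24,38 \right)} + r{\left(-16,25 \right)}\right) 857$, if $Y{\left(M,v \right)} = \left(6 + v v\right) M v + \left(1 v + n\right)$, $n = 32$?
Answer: $1133734727$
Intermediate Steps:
$Y{\left(M,v \right)} = 32 + v + M v \left(6 + v^{2}\right)$ ($Y{\left(M,v \right)} = \left(6 + v v\right) M v + \left(1 v + 32\right) = \left(6 + v^{2}\right) M v + \left(v + 32\right) = M \left(6 + v^{2}\right) v + \left(32 + v\right) = M v \left(6 + v^{2}\right) + \left(32 + v\right) = 32 + v + M v \left(6 + v^{2}\right)$)
$\left(Y{\left(24,38 \right)} + r{\left(-16,25 \right)}\right) 857 = \left(\left(32 + 38 + 24 \cdot 38^{3} + 6 \cdot 24 \cdot 38\right) + \left(-4 + 25\right)^{2}\right) 857 = \left(\left(32 + 38 + 24 \cdot 54872 + 5472\right) + 21^{2}\right) 857 = \left(\left(32 + 38 + 1316928 + 5472\right) + 441\right) 857 = \left(1322470 + 441\right) 857 = 1322911 \cdot 857 = 1133734727$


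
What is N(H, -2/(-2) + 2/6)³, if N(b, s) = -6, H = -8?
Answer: -216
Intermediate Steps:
N(H, -2/(-2) + 2/6)³ = (-6)³ = -216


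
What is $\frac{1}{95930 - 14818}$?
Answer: $\frac{1}{81112} \approx 1.2329 \cdot 10^{-5}$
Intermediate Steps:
$\frac{1}{95930 - 14818} = \frac{1}{81112}$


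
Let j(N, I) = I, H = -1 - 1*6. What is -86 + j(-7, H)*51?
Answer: -443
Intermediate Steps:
H = -7 (H = -1 - 6 = -7)
-86 + j(-7, H)*51 = -86 - 7*51 = -86 - 357 = -443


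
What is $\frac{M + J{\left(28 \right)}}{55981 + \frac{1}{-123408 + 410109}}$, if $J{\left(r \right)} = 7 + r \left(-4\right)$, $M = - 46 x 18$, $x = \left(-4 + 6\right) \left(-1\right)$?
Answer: $\frac{444673251}{16049808682} \approx 0.027706$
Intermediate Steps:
$x = -2$ ($x = 2 \left(-1\right) = -2$)
$M = 1656$ ($M = \left(-46\right) \left(-2\right) 18 = 92 \cdot 18 = 1656$)
$J{\left(r \right)} = 7 - 4 r$
$\frac{M + J{\left(28 \right)}}{55981 + \frac{1}{-123408 + 410109}} = \frac{1656 + \left(7 - 112\right)}{55981 + \frac{1}{-123408 + 410109}} = \frac{1656 + \left(7 - 112\right)}{55981 + \frac{1}{286701}} = \frac{1656 - 105}{55981 + \frac{1}{286701}} = \frac{1551}{\frac{16049808682}{286701}} = 1551 \cdot \frac{286701}{16049808682} = \frac{444673251}{16049808682}$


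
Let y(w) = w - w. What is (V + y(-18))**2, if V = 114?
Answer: 12996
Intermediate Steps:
y(w) = 0
(V + y(-18))**2 = (114 + 0)**2 = 114**2 = 12996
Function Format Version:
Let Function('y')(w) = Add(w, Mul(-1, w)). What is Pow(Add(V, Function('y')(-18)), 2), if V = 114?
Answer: 12996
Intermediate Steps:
Function('y')(w) = 0
Pow(Add(V, Function('y')(-18)), 2) = Pow(Add(114, 0), 2) = Pow(114, 2) = 12996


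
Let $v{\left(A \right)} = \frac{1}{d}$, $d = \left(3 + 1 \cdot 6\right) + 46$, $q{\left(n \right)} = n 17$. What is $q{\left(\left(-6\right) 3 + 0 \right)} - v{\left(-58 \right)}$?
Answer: $- \frac{16831}{55} \approx -306.02$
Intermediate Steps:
$q{\left(n \right)} = 17 n$
$d = 55$ ($d = \left(3 + 6\right) + 46 = 9 + 46 = 55$)
$v{\left(A \right)} = \frac{1}{55}$
$q{\left(\left(-6\right) 3 + 0 \right)} - v{\left(-58 \right)} = 17 \left(\left(-6\right) 3 + 0\right) - \frac{1}{55} = 17 \left(-18 + 0\right) - \frac{1}{55} = 17 \left(-18\right) - \frac{1}{55} = -306 - \frac{1}{55} = - \frac{16831}{55}$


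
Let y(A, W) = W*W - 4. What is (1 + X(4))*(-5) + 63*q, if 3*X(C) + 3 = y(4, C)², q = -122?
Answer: -7926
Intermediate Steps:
y(A, W) = -4 + W² (y(A, W) = W² - 4 = -4 + W²)
X(C) = -1 + (-4 + C²)²/3
(1 + X(4))*(-5) + 63*q = (1 + (-1 + (-4 + 4²)²/3))*(-5) + 63*(-122) = (1 + (-1 + (-4 + 16)²/3))*(-5) - 7686 = (1 + (-1 + (⅓)*12²))*(-5) - 7686 = (1 + (-1 + (⅓)*144))*(-5) - 7686 = (1 + (-1 + 48))*(-5) - 7686 = (1 + 47)*(-5) - 7686 = 48*(-5) - 7686 = -240 - 7686 = -7926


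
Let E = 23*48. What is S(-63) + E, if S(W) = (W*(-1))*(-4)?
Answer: 852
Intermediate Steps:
S(W) = 4*W (S(W) = -W*(-4) = 4*W)
E = 1104
S(-63) + E = 4*(-63) + 1104 = -252 + 1104 = 852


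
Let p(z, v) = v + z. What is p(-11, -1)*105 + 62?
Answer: -1198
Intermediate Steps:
p(-11, -1)*105 + 62 = (-1 - 11)*105 + 62 = -12*105 + 62 = -1260 + 62 = -1198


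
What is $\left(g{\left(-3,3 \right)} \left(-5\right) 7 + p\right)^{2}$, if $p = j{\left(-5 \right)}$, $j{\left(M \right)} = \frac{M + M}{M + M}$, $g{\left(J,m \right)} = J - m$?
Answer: $44521$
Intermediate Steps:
$j{\left(M \right)} = 1$ ($j{\left(M \right)} = \frac{2 M}{2 M} = 2 M \frac{1}{2 M} = 1$)
$p = 1$
$\left(g{\left(-3,3 \right)} \left(-5\right) 7 + p\right)^{2} = \left(\left(-3 - 3\right) \left(-5\right) 7 + 1\right)^{2} = \left(\left(-6\right) \left(-5\right) 7 + 1\right)^{2} = \left(30 \cdot 7 + 1\right)^{2} = \left(210 + 1\right)^{2} = 211^{2} = 44521$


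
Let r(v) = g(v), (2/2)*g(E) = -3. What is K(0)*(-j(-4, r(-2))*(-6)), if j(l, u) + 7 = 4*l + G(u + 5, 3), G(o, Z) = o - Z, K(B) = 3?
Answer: -432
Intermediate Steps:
g(E) = -3
r(v) = -3
j(l, u) = -5 + u + 4*l (j(l, u) = -7 + (4*l + ((u + 5) - 1*3)) = -7 + (4*l + ((5 + u) - 3)) = -7 + (4*l + (2 + u)) = -7 + (2 + u + 4*l) = -5 + u + 4*l)
K(0)*(-j(-4, r(-2))*(-6)) = 3*(-(-5 - 3 + 4*(-4))*(-6)) = 3*(-(-5 - 3 - 16)*(-6)) = 3*(-1*(-24)*(-6)) = 3*(24*(-6)) = 3*(-144) = -432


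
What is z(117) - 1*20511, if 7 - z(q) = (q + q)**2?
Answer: -75260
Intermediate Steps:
z(q) = 7 - 4*q**2 (z(q) = 7 - (q + q)**2 = 7 - (2*q)**2 = 7 - 4*q**2)
z(117) - 1*20511 = (7 - 4*117**2) - 1*20511 = (7 - 4*13689) - 20511 = (7 - 54756) - 20511 = -54749 - 20511 = -75260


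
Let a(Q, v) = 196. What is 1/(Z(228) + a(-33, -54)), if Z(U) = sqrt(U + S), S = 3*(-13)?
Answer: 28/5461 - 3*sqrt(21)/38227 ≈ 0.0047676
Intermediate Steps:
S = -39
Z(U) = sqrt(-39 + U) (Z(U) = sqrt(U - 39) = sqrt(-39 + U))
1/(Z(228) + a(-33, -54)) = 1/(sqrt(-39 + 228) + 196) = 1/(sqrt(189) + 196) = 1/(3*sqrt(21) + 196) = 1/(196 + 3*sqrt(21))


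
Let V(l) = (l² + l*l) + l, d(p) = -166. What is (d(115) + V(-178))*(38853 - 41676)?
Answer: -177916752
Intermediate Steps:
V(l) = l + 2*l² (V(l) = (l² + l²) + l = 2*l² + l = l + 2*l²)
(d(115) + V(-178))*(38853 - 41676) = (-166 - 178*(1 + 2*(-178)))*(38853 - 41676) = (-166 - 178*(1 - 356))*(-2823) = (-166 - 178*(-355))*(-2823) = (-166 + 63190)*(-2823) = 63024*(-2823) = -177916752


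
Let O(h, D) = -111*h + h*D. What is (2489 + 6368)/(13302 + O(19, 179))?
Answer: 8857/14594 ≈ 0.60689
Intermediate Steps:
O(h, D) = -111*h + D*h
(2489 + 6368)/(13302 + O(19, 179)) = (2489 + 6368)/(13302 + 19*(-111 + 179)) = 8857/(13302 + 19*68) = 8857/(13302 + 1292) = 8857/14594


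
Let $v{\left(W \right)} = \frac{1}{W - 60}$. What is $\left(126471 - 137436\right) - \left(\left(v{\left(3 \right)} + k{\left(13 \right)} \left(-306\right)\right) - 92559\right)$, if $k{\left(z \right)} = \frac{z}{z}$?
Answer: $\frac{4668301}{57} \approx 81900.0$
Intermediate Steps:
$k{\left(z \right)} = 1$
$v{\left(W \right)} = \frac{1}{-60 + W}$
$\left(126471 - 137436\right) - \left(\left(v{\left(3 \right)} + k{\left(13 \right)} \left(-306\right)\right) - 92559\right) = \left(126471 - 137436\right) - \left(\left(\frac{1}{-60 + 3} + 1 \left(-306\right)\right) - 92559\right) = -10965 - \left(\left(\frac{1}{-57} - 306\right) - 92559\right) = -10965 - \left(\left(- \frac{1}{57} - 306\right) - 92559\right) = -10965 - \left(- \frac{17443}{57} - 92559\right) = -10965 - - \frac{5293306}{57} = -10965 + \frac{5293306}{57} = \frac{4668301}{57}$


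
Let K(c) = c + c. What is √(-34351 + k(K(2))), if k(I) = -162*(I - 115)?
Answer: I*√16369 ≈ 127.94*I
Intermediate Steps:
K(c) = 2*c
k(I) = 18630 - 162*I (k(I) = -162*(-115 + I) = 18630 - 162*I)
√(-34351 + k(K(2))) = √(-34351 + (18630 - 324*2)) = √(-34351 + (18630 - 162*4)) = √(-34351 + (18630 - 648)) = √(-34351 + 17982) = √(-16369) = I*√16369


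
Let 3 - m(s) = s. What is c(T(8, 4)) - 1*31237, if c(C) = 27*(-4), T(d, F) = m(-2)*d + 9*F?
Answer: -31345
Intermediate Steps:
m(s) = 3 - s
T(d, F) = 5*d + 9*F (T(d, F) = (3 - 1*(-2))*d + 9*F = (3 + 2)*d + 9*F = 5*d + 9*F)
c(C) = -108
c(T(8, 4)) - 1*31237 = -108 - 1*31237 = -108 - 31237 = -31345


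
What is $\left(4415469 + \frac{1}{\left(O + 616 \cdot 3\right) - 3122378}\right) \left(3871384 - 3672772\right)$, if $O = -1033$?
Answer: $\frac{912500633021277384}{1040521} \approx 8.7697 \cdot 10^{11}$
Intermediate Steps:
$\left(4415469 + \frac{1}{\left(O + 616 \cdot 3\right) - 3122378}\right) \left(3871384 - 3672772\right) = \left(4415469 + \frac{1}{\left(-1033 + 616 \cdot 3\right) - 3122378}\right) \left(3871384 - 3672772\right) = \left(4415469 + \frac{1}{\left(-1033 + 1848\right) - 3122378}\right) 198612 = \left(4415469 + \frac{1}{815 - 3122378}\right) 198612 = \left(4415469 + \frac{1}{-3121563}\right) 198612 = \left(4415469 - \frac{1}{3121563}\right) 198612 = \frac{13783164658046}{3121563} \cdot 198612 = \frac{912500633021277384}{1040521}$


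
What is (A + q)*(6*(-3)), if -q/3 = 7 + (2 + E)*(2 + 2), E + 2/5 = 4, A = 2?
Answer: 7758/5 ≈ 1551.6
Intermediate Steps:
E = 18/5 (E = -2/5 + 4 = 18/5 ≈ 3.6000)
q = -441/5 (q = -3*(7 + (2 + 18/5)*(2 + 2)) = -3*(7 + (28/5)*4) = -3*(7 + 112/5) = -3*147/5 = -441/5 ≈ -88.200)
(A + q)*(6*(-3)) = (2 - 441/5)*(6*(-3)) = -431/5*(-18) = 7758/5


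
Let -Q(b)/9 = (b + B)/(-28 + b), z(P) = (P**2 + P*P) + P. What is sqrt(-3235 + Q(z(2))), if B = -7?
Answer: I*sqrt(12934)/2 ≈ 56.864*I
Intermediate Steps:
z(P) = P + 2*P**2 (z(P) = (P**2 + P**2) + P = 2*P**2 + P = P + 2*P**2)
Q(b) = -9*(-7 + b)/(-28 + b) (Q(b) = -9*(b - 7)/(-28 + b) = -9*(-7 + b)/(-28 + b))
sqrt(-3235 + Q(z(2))) = sqrt(-3235 + 9*(7 - 2*(1 + 2*2))/(-28 + 2*(1 + 2*2))) = sqrt(-3235 + 9*(7 - 2*(1 + 4))/(-28 + 2*(1 + 4))) = sqrt(-3235 + 9*(7 - 2*5)/(-28 + 2*5)) = sqrt(-3235 + 9*(7 - 1*10)/(-28 + 10)) = sqrt(-3235 + 9*(7 - 10)/(-18)) = sqrt(-3235 + 9*(-1/18)*(-3)) = sqrt(-3235 + 3/2) = sqrt(-6467/2) = I*sqrt(12934)/2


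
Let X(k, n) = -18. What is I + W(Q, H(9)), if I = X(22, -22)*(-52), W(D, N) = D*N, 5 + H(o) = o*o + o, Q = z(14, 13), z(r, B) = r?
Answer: 2126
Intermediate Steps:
Q = 14
H(o) = -5 + o + o² (H(o) = -5 + (o*o + o) = -5 + (o² + o) = -5 + (o + o²) = -5 + o + o²)
I = 936 (I = -18*(-52) = 936)
I + W(Q, H(9)) = 936 + 14*(-5 + 9 + 9²) = 936 + 14*(-5 + 9 + 81) = 936 + 14*85 = 936 + 1190 = 2126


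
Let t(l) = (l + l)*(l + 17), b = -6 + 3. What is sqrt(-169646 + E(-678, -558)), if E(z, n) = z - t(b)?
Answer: 16*I*sqrt(665) ≈ 412.6*I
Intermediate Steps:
b = -3
t(l) = 2*l*(17 + l) (t(l) = (2*l)*(17 + l) = 2*l*(17 + l))
E(z, n) = 84 + z (E(z, n) = z - 2*(-3)*(17 - 3) = z - 2*(-3)*14 = z - 1*(-84) = z + 84 = 84 + z)
sqrt(-169646 + E(-678, -558)) = sqrt(-169646 + (84 - 678)) = sqrt(-169646 - 594) = sqrt(-170240) = 16*I*sqrt(665)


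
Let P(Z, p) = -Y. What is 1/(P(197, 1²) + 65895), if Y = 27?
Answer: 1/65868 ≈ 1.5182e-5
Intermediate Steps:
P(Z, p) = -27 (P(Z, p) = -1*27 = -27)
1/(P(197, 1²) + 65895) = 1/(-27 + 65895) = 1/65868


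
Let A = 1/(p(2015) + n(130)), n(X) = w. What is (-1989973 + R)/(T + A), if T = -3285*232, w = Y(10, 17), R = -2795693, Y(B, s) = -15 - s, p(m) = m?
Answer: 9489975678/1511283959 ≈ 6.2794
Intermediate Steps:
w = -32 (w = -15 - 1*17 = -15 - 17 = -32)
n(X) = -32
A = 1/1983 (A = 1/(2015 - 32) = 1/1983 ≈ 0.00050429)
T = -762120
(-1989973 + R)/(T + A) = (-1989973 - 2795693)/(-762120 + 1/1983) = -4785666/(-1511283959/1983) = -4785666*(-1983/1511283959) = 9489975678/1511283959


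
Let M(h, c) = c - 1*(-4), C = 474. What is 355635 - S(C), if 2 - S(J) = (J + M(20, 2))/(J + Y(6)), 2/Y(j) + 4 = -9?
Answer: 27383819/77 ≈ 3.5563e+5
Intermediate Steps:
Y(j) = -2/13 (Y(j) = 2/(-4 - 9) = 2/(-13) = 2*(-1/13) = -2/13)
M(h, c) = 4 + c (M(h, c) = c + 4 = 4 + c)
S(J) = 2 - (6 + J)/(-2/13 + J) (S(J) = 2 - (J + (4 + 2))/(J - 2/13) = 2 - (J + 6)/(-2/13 + J) = 2 - (6 + J)/(-2/13 + J))
355635 - S(C) = 355635 - (-82 + 13*474)/(-2 + 13*474) = 355635 - (-82 + 6162)/(-2 + 6162) = 355635 - 6080/6160 = 355635 - 1*76/77 = 355635 - 76/77 = 27383819/77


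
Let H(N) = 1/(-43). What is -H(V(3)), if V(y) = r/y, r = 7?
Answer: 1/43 ≈ 0.023256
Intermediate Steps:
V(y) = 7/y
H(N) = -1/43
-H(V(3)) = -1*(-1/43) = 1/43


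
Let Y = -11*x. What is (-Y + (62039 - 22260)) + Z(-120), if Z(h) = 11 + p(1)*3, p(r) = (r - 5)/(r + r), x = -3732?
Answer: -1268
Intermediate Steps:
p(r) = (-5 + r)/(2*r) (p(r) = (-5 + r)/((2*r)) = (-5 + r)*(1/(2*r)) = (-5 + r)/(2*r))
Y = 41052 (Y = -11*(-3732) = 41052)
Z(h) = 5 (Z(h) = 11 + ((1/2)*(-5 + 1)/1)*3 = 11 + ((1/2)*1*(-4))*3 = 11 - 2*3 = 11 - 6 = 5)
(-Y + (62039 - 22260)) + Z(-120) = (-1*41052 + (62039 - 22260)) + 5 = (-41052 + 39779) + 5 = -1273 + 5 = -1268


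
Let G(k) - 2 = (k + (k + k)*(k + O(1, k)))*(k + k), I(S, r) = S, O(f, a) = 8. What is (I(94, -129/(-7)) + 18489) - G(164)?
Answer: -18539659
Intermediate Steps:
G(k) = 2 + 2*k*(k + 2*k*(8 + k)) (G(k) = 2 + (k + (k + k)*(k + 8))*(k + k) = 2 + (k + (2*k)*(8 + k))*(2*k) = 2 + (k + 2*k*(8 + k))*(2*k) = 2 + 2*k*(k + 2*k*(8 + k)))
(I(94, -129/(-7)) + 18489) - G(164) = (94 + 18489) - (2 + 4*164³ + 34*164²) = 18583 - (2 + 4*4410944 + 34*26896) = 18583 - (2 + 17643776 + 914464) = 18583 - 1*18558242 = 18583 - 18558242 = -18539659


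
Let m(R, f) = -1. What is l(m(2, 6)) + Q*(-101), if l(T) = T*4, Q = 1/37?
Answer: -249/37 ≈ -6.7297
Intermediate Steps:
Q = 1/37 ≈ 0.027027
l(T) = 4*T
l(m(2, 6)) + Q*(-101) = 4*(-1) + (1/37)*(-101) = -4 - 101/37 = -249/37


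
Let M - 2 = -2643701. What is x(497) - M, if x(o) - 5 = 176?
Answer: 2643880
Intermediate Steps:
M = -2643699 (M = 2 - 2643701 = -2643699)
x(o) = 181 (x(o) = 5 + 176 = 181)
x(497) - M = 181 - 1*(-2643699) = 181 + 2643699 = 2643880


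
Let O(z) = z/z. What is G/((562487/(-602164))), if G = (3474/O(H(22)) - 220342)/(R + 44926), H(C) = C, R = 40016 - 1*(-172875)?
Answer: 130590102352/145018710879 ≈ 0.90051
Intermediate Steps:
R = 212891 (R = 40016 + 172875 = 212891)
O(z) = 1
G = -216868/257817 (G = (3474/1 - 220342)/(212891 + 44926) = (3474*1 - 220342)/257817 = (3474 - 220342)*(1/257817) = -216868*1/257817 = -216868/257817 ≈ -0.84117)
G/((562487/(-602164))) = -216868/(257817*(562487/(-602164))) = -216868/(257817*(562487*(-1/602164))) = -216868/(257817*(-562487/602164)) = -216868/257817*(-602164/562487) = 130590102352/145018710879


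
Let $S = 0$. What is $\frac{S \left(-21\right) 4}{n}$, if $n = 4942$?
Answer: $0$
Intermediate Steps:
$\frac{S \left(-21\right) 4}{n} = \frac{0 \left(-21\right) 4}{4942} = 0 \cdot 4 \cdot \frac{1}{4942} = 0 \cdot \frac{1}{4942} = 0$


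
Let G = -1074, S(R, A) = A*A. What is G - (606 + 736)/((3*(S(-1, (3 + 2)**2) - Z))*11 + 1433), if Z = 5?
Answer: -23514424/21893 ≈ -1074.1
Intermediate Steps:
S(R, A) = A**2
G - (606 + 736)/((3*(S(-1, (3 + 2)**2) - Z))*11 + 1433) = -1074 - (606 + 736)/((3*(((3 + 2)**2)**2 - 1*5))*11 + 1433) = -1074 - 1342/((3*((5**2)**2 - 5))*11 + 1433) = -1074 - 1342/((3*(25**2 - 5))*11 + 1433) = -1074 - 1342/((3*(625 - 5))*11 + 1433) = -1074 - 1342/((3*620)*11 + 1433) = -1074 - 1342/(1860*11 + 1433) = -1074 - 1342/(20460 + 1433) = -1074 - 1342/21893 = -23514424/21893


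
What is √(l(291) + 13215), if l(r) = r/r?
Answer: 4*√826 ≈ 114.96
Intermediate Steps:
l(r) = 1
√(l(291) + 13215) = √(1 + 13215) = √13216 = 4*√826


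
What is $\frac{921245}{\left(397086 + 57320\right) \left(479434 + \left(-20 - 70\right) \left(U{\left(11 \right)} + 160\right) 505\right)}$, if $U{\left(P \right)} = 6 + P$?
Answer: $- \frac{921245}{3437679541696} \approx -2.6798 \cdot 10^{-7}$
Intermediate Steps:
$\frac{921245}{\left(397086 + 57320\right) \left(479434 + \left(-20 - 70\right) \left(U{\left(11 \right)} + 160\right) 505\right)} = \frac{921245}{\left(397086 + 57320\right) \left(479434 + \left(-20 - 70\right) \left(\left(6 + 11\right) + 160\right) 505\right)} = \frac{921245}{454406 \left(479434 + - 90 \left(17 + 160\right) 505\right)} = \frac{921245}{454406 \left(479434 + \left(-90\right) 177 \cdot 505\right)} = \frac{921245}{454406 \left(479434 - 8044650\right)} = \frac{921245}{454406 \left(-7565216\right)} = \frac{921245}{-3437679541696} = 921245 \left(- \frac{1}{3437679541696}\right) = - \frac{921245}{3437679541696}$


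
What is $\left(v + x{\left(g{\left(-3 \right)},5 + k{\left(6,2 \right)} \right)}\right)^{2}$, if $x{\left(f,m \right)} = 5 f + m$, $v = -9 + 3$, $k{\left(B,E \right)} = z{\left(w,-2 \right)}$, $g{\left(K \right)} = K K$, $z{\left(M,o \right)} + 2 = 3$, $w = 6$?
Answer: $2025$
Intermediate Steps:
$z{\left(M,o \right)} = 1$ ($z{\left(M,o \right)} = -2 + 3 = 1$)
$g{\left(K \right)} = K^{2}$
$k{\left(B,E \right)} = 1$
$v = -6$
$x{\left(f,m \right)} = m + 5 f$
$\left(v + x{\left(g{\left(-3 \right)},5 + k{\left(6,2 \right)} \right)}\right)^{2} = \left(-6 + \left(\left(5 + 1\right) + 5 \left(-3\right)^{2}\right)\right)^{2} = \left(-6 + \left(6 + 5 \cdot 9\right)\right)^{2} = \left(-6 + \left(6 + 45\right)\right)^{2} = \left(-6 + 51\right)^{2} = 45^{2} = 2025$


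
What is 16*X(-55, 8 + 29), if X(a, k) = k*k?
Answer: 21904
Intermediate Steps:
X(a, k) = k²
16*X(-55, 8 + 29) = 16*(8 + 29)² = 16*37² = 16*1369 = 21904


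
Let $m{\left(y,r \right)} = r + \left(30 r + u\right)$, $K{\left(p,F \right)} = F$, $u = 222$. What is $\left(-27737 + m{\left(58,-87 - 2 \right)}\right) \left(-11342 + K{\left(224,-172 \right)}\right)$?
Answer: $348574836$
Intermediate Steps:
$m{\left(y,r \right)} = 222 + 31 r$ ($m{\left(y,r \right)} = r + \left(30 r + 222\right) = r + \left(222 + 30 r\right) = 222 + 31 r$)
$\left(-27737 + m{\left(58,-87 - 2 \right)}\right) \left(-11342 + K{\left(224,-172 \right)}\right) = \left(-27737 + \left(222 + 31 \left(-87 - 2\right)\right)\right) \left(-11342 - 172\right) = \left(-27737 + \left(222 + 31 \left(-87 - 2\right)\right)\right) \left(-11514\right) = \left(-27737 + \left(222 + 31 \left(-89\right)\right)\right) \left(-11514\right) = \left(-27737 + \left(222 - 2759\right)\right) \left(-11514\right) = \left(-27737 - 2537\right) \left(-11514\right) = \left(-30274\right) \left(-11514\right) = 348574836$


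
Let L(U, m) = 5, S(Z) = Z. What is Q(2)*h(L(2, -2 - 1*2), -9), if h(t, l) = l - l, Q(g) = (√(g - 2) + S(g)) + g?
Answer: 0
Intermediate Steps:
Q(g) = √(-2 + g) + 2*g (Q(g) = (√(g - 2) + g) + g = (√(-2 + g) + g) + g = (g + √(-2 + g)) + g = √(-2 + g) + 2*g)
h(t, l) = 0
Q(2)*h(L(2, -2 - 1*2), -9) = (√(-2 + 2) + 2*2)*0 = (√0 + 4)*0 = (0 + 4)*0 = 4*0 = 0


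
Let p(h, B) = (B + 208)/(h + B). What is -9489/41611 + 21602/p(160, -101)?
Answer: 53032953175/4452377 ≈ 11911.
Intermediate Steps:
p(h, B) = (208 + B)/(B + h)
-9489/41611 + 21602/p(160, -101) = -9489/41611 + 21602/(((208 - 101)/(-101 + 160))) = -9489*1/41611 + 21602/((107/59)) = -9489/41611 + 21602/(((1/59)*107)) = -9489/41611 + 21602/(107/59) = -9489/41611 + 21602*(59/107) = -9489/41611 + 1274518/107 = 53032953175/4452377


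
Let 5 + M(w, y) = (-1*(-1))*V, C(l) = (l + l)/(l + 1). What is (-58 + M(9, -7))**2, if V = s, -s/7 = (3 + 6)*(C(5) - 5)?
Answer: 21609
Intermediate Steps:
C(l) = 2*l/(1 + l) (C(l) = (2*l)/(1 + l) = 2*l/(1 + l))
s = 210 (s = -7*(3 + 6)*(2*5/(1 + 5) - 5) = -63*(2*5/6 - 5) = -63*(2*5*(1/6) - 5) = -63*(5/3 - 5) = -63*(-10)/3 = -7*(-30) = 210)
V = 210
M(w, y) = 205 (M(w, y) = -5 - 1*(-1)*210 = -5 + 1*210 = -5 + 210 = 205)
(-58 + M(9, -7))**2 = (-58 + 205)**2 = 147**2 = 21609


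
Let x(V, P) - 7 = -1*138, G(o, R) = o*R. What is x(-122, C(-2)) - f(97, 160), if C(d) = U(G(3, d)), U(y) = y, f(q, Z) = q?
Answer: -228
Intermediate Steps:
G(o, R) = R*o
C(d) = 3*d (C(d) = d*3 = 3*d)
x(V, P) = -131 (x(V, P) = 7 - 1*138 = 7 - 138 = -131)
x(-122, C(-2)) - f(97, 160) = -131 - 1*97 = -131 - 97 = -228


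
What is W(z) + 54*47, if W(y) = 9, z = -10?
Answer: 2547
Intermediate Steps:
W(z) + 54*47 = 9 + 54*47 = 9 + 2538 = 2547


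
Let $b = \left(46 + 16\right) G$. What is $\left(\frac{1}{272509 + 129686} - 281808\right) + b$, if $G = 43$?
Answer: $- \frac{112269516689}{402195} \approx -2.7914 \cdot 10^{5}$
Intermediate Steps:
$b = 2666$ ($b = \left(46 + 16\right) 43 = 62 \cdot 43 = 2666$)
$\left(\frac{1}{272509 + 129686} - 281808\right) + b = \left(\frac{1}{272509 + 129686} - 281808\right) + 2666 = \left(\frac{1}{402195} - 281808\right) + 2666 = - \frac{113341768559}{402195} + 2666 = - \frac{112269516689}{402195}$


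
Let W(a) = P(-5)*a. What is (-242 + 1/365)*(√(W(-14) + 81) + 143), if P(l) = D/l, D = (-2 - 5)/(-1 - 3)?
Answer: -12631047/365 - 88329*√8590/3650 ≈ -36849.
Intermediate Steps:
D = 7/4 (D = -7/(-4) = -7*(-¼) = 7/4 ≈ 1.7500)
P(l) = 7/(4*l)
W(a) = -7*a/20 (W(a) = ((7/4)/(-5))*a = ((7/4)*(-⅕))*a = -7*a/20)
(-242 + 1/365)*(√(W(-14) + 81) + 143) = (-242 + 1/365)*(√(-7/20*(-14) + 81) + 143) = (-242 + 1/365)*(√(49/10 + 81) + 143) = -88329*(√(859/10) + 143)/365 = -88329*(√8590/10 + 143)/365 = -88329*(143 + √8590/10)/365 = -12631047/365 - 88329*√8590/3650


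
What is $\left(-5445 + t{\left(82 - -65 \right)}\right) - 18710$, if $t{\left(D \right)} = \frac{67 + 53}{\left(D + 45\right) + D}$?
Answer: $- \frac{2729475}{113} \approx -24155.0$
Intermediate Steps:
$t{\left(D \right)} = \frac{120}{45 + 2 D}$ ($t{\left(D \right)} = \frac{120}{\left(45 + D\right) + D} = \frac{120}{45 + 2 D}$)
$\left(-5445 + t{\left(82 - -65 \right)}\right) - 18710 = \left(-5445 + \frac{120}{45 + 2 \left(82 - -65\right)}\right) - 18710 = \left(-5445 + \frac{120}{45 + 2 \left(82 + 65\right)}\right) - 18710 = \left(-5445 + \frac{120}{45 + 2 \cdot 147}\right) - 18710 = \left(-5445 + \frac{120}{45 + 294}\right) - 18710 = \left(-5445 + \frac{120}{339}\right) - 18710 = \left(-5445 + 120 \cdot \frac{1}{339}\right) - 18710 = \left(-5445 + \frac{40}{113}\right) - 18710 = - \frac{615245}{113} - 18710 = - \frac{2729475}{113}$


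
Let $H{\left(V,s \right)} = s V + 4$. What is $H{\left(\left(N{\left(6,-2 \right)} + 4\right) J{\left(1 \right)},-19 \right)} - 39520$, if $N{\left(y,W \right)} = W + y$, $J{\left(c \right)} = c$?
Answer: $-39668$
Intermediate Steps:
$H{\left(V,s \right)} = 4 + V s$ ($H{\left(V,s \right)} = V s + 4 = 4 + V s$)
$H{\left(\left(N{\left(6,-2 \right)} + 4\right) J{\left(1 \right)},-19 \right)} - 39520 = \left(4 + \left(\left(-2 + 6\right) + 4\right) 1 \left(-19\right)\right) - 39520 = \left(4 + \left(4 + 4\right) 1 \left(-19\right)\right) - 39520 = \left(4 + 8 \cdot 1 \left(-19\right)\right) - 39520 = \left(4 + 8 \left(-19\right)\right) - 39520 = \left(4 - 152\right) - 39520 = -148 - 39520 = -39668$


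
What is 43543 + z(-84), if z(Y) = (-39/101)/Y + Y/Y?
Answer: 123142445/2828 ≈ 43544.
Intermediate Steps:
z(Y) = 1 - 39/(101*Y) (z(Y) = (-39*1/101)/Y + 1 = -39/(101*Y) + 1 = 1 - 39/(101*Y))
43543 + z(-84) = 43543 + (-39/101 - 84)/(-84) = 43543 - 1/84*(-8523/101) = 43543 + 2841/2828 = 123142445/2828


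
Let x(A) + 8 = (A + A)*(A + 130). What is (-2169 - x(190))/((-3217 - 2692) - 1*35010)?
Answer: 123761/40919 ≈ 3.0245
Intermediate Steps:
x(A) = -8 + 2*A*(130 + A) (x(A) = -8 + (A + A)*(A + 130) = -8 + (2*A)*(130 + A) = -8 + 2*A*(130 + A))
(-2169 - x(190))/((-3217 - 2692) - 1*35010) = (-2169 - (-8 + 2*190² + 260*190))/((-3217 - 2692) - 1*35010) = (-2169 - (-8 + 2*36100 + 49400))/(-5909 - 35010) = (-2169 - (-8 + 72200 + 49400))/(-40919) = (-2169 - 1*121592)*(-1/40919) = (-2169 - 121592)*(-1/40919) = -123761*(-1/40919) = 123761/40919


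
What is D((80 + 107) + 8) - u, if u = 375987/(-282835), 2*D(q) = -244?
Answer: -34129883/282835 ≈ -120.67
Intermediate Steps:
D(q) = -122 (D(q) = (1/2)*(-244) = -122)
u = -375987/282835 (u = 375987*(-1/282835) = -375987/282835 ≈ -1.3294)
D((80 + 107) + 8) - u = -122 - 1*(-375987/282835) = -122 + 375987/282835 = -34129883/282835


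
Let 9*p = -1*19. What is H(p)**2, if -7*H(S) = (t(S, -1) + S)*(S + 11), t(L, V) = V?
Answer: 102400/6561 ≈ 15.607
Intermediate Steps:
p = -19/9 (p = (-1*19)/9 = (1/9)*(-19) = -19/9 ≈ -2.1111)
H(S) = -(-1 + S)*(11 + S)/7 (H(S) = -(-1 + S)*(S + 11)/7 = -(-1 + S)*(11 + S)/7)
H(p)**2 = (11/7 - 10/7*(-19/9) - (-19/9)**2/7)**2 = (11/7 + 190/63 - 1/7*361/81)**2 = (11/7 + 190/63 - 361/567)**2 = (320/81)**2 = 102400/6561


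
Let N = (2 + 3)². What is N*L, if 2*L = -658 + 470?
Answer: -2350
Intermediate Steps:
L = -94 (L = (-658 + 470)/2 = (½)*(-188) = -94)
N = 25 (N = 5² = 25)
N*L = 25*(-94) = -2350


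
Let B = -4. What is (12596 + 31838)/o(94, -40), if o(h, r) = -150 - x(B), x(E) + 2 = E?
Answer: -22217/72 ≈ -308.57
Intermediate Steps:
x(E) = -2 + E
o(h, r) = -144 (o(h, r) = -150 - (-2 - 4) = -150 - 1*(-6) = -150 + 6 = -144)
(12596 + 31838)/o(94, -40) = (12596 + 31838)/(-144) = 44434*(-1/144) = -22217/72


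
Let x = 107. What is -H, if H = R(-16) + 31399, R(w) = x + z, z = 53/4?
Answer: -126077/4 ≈ -31519.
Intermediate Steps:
z = 53/4 (z = 53*(¼) = 53/4 ≈ 13.250)
R(w) = 481/4 (R(w) = 107 + 53/4 = 481/4)
H = 126077/4 (H = 481/4 + 31399 = 126077/4 ≈ 31519.)
-H = -1*126077/4 = -126077/4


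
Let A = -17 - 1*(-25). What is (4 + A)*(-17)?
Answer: -204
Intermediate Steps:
A = 8 (A = -17 + 25 = 8)
(4 + A)*(-17) = (4 + 8)*(-17) = 12*(-17) = -204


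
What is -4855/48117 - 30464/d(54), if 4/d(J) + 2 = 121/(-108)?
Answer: 10291348577/433053 ≈ 23765.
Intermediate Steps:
d(J) = -432/337 (d(J) = 4/(-2 + 121/(-108)) = 4/(-2 + 121*(-1/108)) = 4/(-2 - 121/108) = 4/(-337/108) = 4*(-108/337) = -432/337)
-4855/48117 - 30464/d(54) = -4855/48117 - 30464/(-432/337) = -4855*1/48117 - 30464*(-337/432) = -4855/48117 + 641648/27 = 10291348577/433053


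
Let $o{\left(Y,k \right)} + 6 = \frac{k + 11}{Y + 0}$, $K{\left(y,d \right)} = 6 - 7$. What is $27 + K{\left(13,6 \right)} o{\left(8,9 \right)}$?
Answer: $\frac{61}{2} \approx 30.5$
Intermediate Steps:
$K{\left(y,d \right)} = -1$ ($K{\left(y,d \right)} = 6 - 7 = -1$)
$o{\left(Y,k \right)} = -6 + \frac{11 + k}{Y}$ ($o{\left(Y,k \right)} = -6 + \frac{k + 11}{Y + 0} = -6 + \frac{11 + k}{Y}$)
$27 + K{\left(13,6 \right)} o{\left(8,9 \right)} = 27 - \frac{11 + 9 - 48}{8} = 27 - \frac{1}{8} \left(-28\right) = 27 - - \frac{7}{2} = 27 + \frac{7}{2} = \frac{61}{2}$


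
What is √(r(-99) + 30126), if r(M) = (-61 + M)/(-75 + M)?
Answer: √228030654/87 ≈ 173.57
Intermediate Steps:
r(M) = (-61 + M)/(-75 + M)
√(r(-99) + 30126) = √((-61 - 99)/(-75 - 99) + 30126) = √(-160/(-174) + 30126) = √(-1/174*(-160) + 30126) = √(80/87 + 30126) = √(2621042/87) = √228030654/87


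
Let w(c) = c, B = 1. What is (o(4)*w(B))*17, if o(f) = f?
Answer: 68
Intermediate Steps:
(o(4)*w(B))*17 = (4*1)*17 = 4*17 = 68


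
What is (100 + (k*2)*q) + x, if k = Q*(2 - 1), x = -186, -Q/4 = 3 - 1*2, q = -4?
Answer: -54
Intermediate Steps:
Q = -4 (Q = -4*(3 - 1*2) = -4*(3 - 2) = -4*1 = -4)
k = -4 (k = -4*(2 - 1) = -4*1 = -4)
(100 + (k*2)*q) + x = (100 - 4*2*(-4)) - 186 = (100 - 8*(-4)) - 186 = (100 + 32) - 186 = 132 - 186 = -54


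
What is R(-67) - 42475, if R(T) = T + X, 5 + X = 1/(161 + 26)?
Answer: -7956288/187 ≈ -42547.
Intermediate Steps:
X = -934/187 (X = -5 + 1/(161 + 26) = -5 + 1/187 = -934/187 ≈ -4.9947)
R(T) = -934/187 + T (R(T) = T - 934/187 = -934/187 + T)
R(-67) - 42475 = (-934/187 - 67) - 42475 = -13463/187 - 42475 = -7956288/187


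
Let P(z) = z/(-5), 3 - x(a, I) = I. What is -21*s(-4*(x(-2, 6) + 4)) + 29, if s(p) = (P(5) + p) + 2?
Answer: 92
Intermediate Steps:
x(a, I) = 3 - I
P(z) = -z/5 (P(z) = z*(-⅕) = -z/5)
s(p) = 1 + p (s(p) = (-⅕*5 + p) + 2 = (-1 + p) + 2 = 1 + p)
-21*s(-4*(x(-2, 6) + 4)) + 29 = -21*(1 - 4*((3 - 1*6) + 4)) + 29 = -21*(1 - 4*((3 - 6) + 4)) + 29 = -21*(1 - 4*(-3 + 4)) + 29 = -21*(1 - 4*1) + 29 = -21*(1 - 4) + 29 = -21*(-3) + 29 = 63 + 29 = 92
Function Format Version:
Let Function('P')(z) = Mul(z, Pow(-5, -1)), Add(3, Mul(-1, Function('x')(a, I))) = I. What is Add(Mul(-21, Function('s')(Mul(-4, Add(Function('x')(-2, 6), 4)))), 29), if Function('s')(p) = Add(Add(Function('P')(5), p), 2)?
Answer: 92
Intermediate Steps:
Function('x')(a, I) = Add(3, Mul(-1, I))
Function('P')(z) = Mul(Rational(-1, 5), z) (Function('P')(z) = Mul(z, Rational(-1, 5)) = Mul(Rational(-1, 5), z))
Function('s')(p) = Add(1, p) (Function('s')(p) = Add(Add(Mul(Rational(-1, 5), 5), p), 2) = Add(Add(-1, p), 2) = Add(1, p))
Add(Mul(-21, Function('s')(Mul(-4, Add(Function('x')(-2, 6), 4)))), 29) = Add(Mul(-21, Add(1, Mul(-4, Add(Add(3, Mul(-1, 6)), 4)))), 29) = Add(Mul(-21, Add(1, Mul(-4, Add(Add(3, -6), 4)))), 29) = Add(Mul(-21, Add(1, Mul(-4, Add(-3, 4)))), 29) = Add(Mul(-21, Add(1, Mul(-4, 1))), 29) = Add(Mul(-21, Add(1, -4)), 29) = Add(Mul(-21, -3), 29) = Add(63, 29) = 92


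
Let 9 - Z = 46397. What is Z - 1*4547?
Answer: -50935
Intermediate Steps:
Z = -46388 (Z = 9 - 1*46397 = 9 - 46397 = -46388)
Z - 1*4547 = -46388 - 1*4547 = -46388 - 4547 = -50935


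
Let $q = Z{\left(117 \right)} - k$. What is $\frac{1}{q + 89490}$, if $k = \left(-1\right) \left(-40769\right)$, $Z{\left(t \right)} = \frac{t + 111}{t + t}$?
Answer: $\frac{39}{1900157} \approx 2.0525 \cdot 10^{-5}$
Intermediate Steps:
$Z{\left(t \right)} = \frac{111 + t}{2 t}$
$k = 40769$
$q = - \frac{1589953}{39}$ ($q = \frac{111 + 117}{2 \cdot 117} - 40769 = \frac{1}{2} \cdot \frac{1}{117} \cdot 228 - 40769 = \frac{38}{39} - 40769 = - \frac{1589953}{39} \approx -40768.0$)
$\frac{1}{q + 89490} = \frac{1}{- \frac{1589953}{39} + 89490} = \frac{1}{\frac{1900157}{39}} = \frac{39}{1900157}$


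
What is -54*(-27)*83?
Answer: 121014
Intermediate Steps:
-54*(-27)*83 = 1458*83 = 121014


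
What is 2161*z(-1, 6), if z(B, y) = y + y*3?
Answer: 51864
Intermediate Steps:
z(B, y) = 4*y (z(B, y) = y + 3*y = 4*y)
2161*z(-1, 6) = 2161*(4*6) = 2161*24 = 51864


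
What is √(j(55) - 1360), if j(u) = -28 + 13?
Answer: 5*I*√55 ≈ 37.081*I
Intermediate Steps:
j(u) = -15
√(j(55) - 1360) = √(-15 - 1360) = √(-1375) = 5*I*√55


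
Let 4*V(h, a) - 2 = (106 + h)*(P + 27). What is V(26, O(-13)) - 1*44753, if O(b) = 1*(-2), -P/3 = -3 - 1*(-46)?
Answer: -96237/2 ≈ -48119.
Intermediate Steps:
P = -129 (P = -3*(-3 - 1*(-46)) = -3*(-3 + 46) = -3*43 = -129)
O(b) = -2
V(h, a) = -5405/2 - 51*h/2 (V(h, a) = ½ + ((106 + h)*(-129 + 27))/4 = ½ + ((106 + h)*(-102))/4 = ½ + (-10812 - 102*h)/4 = ½ + (-2703 - 51*h/2) = -5405/2 - 51*h/2)
V(26, O(-13)) - 1*44753 = (-5405/2 - 51/2*26) - 1*44753 = (-5405/2 - 663) - 44753 = -6731/2 - 44753 = -96237/2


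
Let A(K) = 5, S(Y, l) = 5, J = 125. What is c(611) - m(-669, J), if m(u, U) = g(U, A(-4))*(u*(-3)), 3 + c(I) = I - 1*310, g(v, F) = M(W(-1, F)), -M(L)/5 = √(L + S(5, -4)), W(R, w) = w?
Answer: 298 + 10035*√10 ≈ 32031.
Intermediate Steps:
M(L) = -5*√(5 + L) (M(L) = -5*√(L + 5) = -5*√(5 + L))
g(v, F) = -5*√(5 + F)
c(I) = -313 + I (c(I) = -3 + (I - 1*310) = -3 + (I - 310) = -3 + (-310 + I) = -313 + I)
m(u, U) = 15*u*√10 (m(u, U) = (-5*√(5 + 5))*(u*(-3)) = (-5*√10)*(-3*u) = 15*u*√10)
c(611) - m(-669, J) = (-313 + 611) - 15*(-669)*√10 = 298 - (-10035)*√10 = 298 + 10035*√10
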